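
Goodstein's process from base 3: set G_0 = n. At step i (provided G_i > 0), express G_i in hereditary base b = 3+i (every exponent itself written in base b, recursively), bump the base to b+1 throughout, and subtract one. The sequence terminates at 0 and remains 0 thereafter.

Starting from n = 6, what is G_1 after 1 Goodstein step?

base 3: 6 = 2·3; at 4: 2·4 = 8; next = 7
base 4: 7 = 4 + 3; at 5: 5 + 3 = 8; next = 7

7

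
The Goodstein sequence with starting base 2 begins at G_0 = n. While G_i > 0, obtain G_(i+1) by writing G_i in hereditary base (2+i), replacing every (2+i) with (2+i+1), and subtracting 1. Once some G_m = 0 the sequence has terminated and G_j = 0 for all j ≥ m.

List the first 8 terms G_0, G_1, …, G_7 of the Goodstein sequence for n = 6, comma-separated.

6, 29, 257, 3125, 46655, 98039, 187243, 332147

G_0=6  [base 2] 2^2 + 2  →[2↦3]→  3^3 + 3 = 30  −1 ⇒ G_1=29
G_1=29  [base 3] 3^3 + 2  →[3↦4]→  4^4 + 2 = 258  −1 ⇒ G_2=257
G_2=257  [base 4] 4^4 + 1  →[4↦5]→  5^5 + 1 = 3126  −1 ⇒ G_3=3125
G_3=3125  [base 5] 5^5  →[5↦6]→  6^6 = 46656  −1 ⇒ G_4=46655
G_4=46655  [base 6] 5·6^5 + 5·6^4 + 5·6^3 + 5·6^2 + 5·6 + 5  →[6↦7]→  5·7^5 + 5·7^4 + 5·7^3 + 5·7^2 + 5·7 + 5 = 98040  −1 ⇒ G_5=98039
G_5=98039  [base 7] 5·7^5 + 5·7^4 + 5·7^3 + 5·7^2 + 5·7 + 4  →[7↦8]→  5·8^5 + 5·8^4 + 5·8^3 + 5·8^2 + 5·8 + 4 = 187244  −1 ⇒ G_6=187243
G_6=187243  [base 8] 5·8^5 + 5·8^4 + 5·8^3 + 5·8^2 + 5·8 + 3  →[8↦9]→  5·9^5 + 5·9^4 + 5·9^3 + 5·9^2 + 5·9 + 3 = 332148  −1 ⇒ G_7=332147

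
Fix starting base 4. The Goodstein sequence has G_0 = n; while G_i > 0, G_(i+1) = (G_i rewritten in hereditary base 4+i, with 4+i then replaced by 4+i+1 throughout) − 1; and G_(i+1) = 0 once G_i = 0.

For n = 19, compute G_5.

69

[0] 19 ≡ 4^2 + 3 (base 4). Lift 5: 28. −1: 27.
[1] 27 ≡ 5^2 + 2 (base 5). Lift 6: 38. −1: 37.
[2] 37 ≡ 6^2 + 1 (base 6). Lift 7: 50. −1: 49.
[3] 49 ≡ 7^2 (base 7). Lift 8: 64. −1: 63.
[4] 63 ≡ 7·8 + 7 (base 8). Lift 9: 70. −1: 69.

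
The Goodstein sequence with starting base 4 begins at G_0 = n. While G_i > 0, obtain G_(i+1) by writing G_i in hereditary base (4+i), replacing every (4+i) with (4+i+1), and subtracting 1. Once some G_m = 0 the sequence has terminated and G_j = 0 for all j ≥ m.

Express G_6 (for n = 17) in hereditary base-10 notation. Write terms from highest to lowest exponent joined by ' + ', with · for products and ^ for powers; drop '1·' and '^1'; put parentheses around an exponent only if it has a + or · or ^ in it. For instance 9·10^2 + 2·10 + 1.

step 0: 17 = 4^2 + 1; sub 5 for 4: 5^2 + 1; = 26; G_1 = 26−1 = 25
step 1: 25 = 5^2; sub 6 for 5: 6^2; = 36; G_2 = 36−1 = 35
step 2: 35 = 5·6 + 5; sub 7 for 6: 5·7 + 5; = 40; G_3 = 40−1 = 39
step 3: 39 = 5·7 + 4; sub 8 for 7: 5·8 + 4; = 44; G_4 = 44−1 = 43
step 4: 43 = 5·8 + 3; sub 9 for 8: 5·9 + 3; = 48; G_5 = 48−1 = 47
step 5: 47 = 5·9 + 2; sub 10 for 9: 5·10 + 2; = 52; G_6 = 52−1 = 51
step 6: 51 = 5·10 + 1; sub 11 for 10: 5·11 + 1; = 56; G_7 = 56−1 = 55

5·10 + 1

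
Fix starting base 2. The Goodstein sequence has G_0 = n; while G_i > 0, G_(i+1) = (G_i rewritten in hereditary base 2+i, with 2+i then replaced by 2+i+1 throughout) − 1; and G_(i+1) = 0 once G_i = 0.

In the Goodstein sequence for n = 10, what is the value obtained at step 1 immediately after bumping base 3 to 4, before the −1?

(0) 10|_2 = 2^(2 + 1) + 2 ↦ 3^(3 + 1) + 3|_3 = 84 ⇒ 83
(1) 83|_3 = 3^(3 + 1) + 2 ↦ 4^(4 + 1) + 2|_4 = 1026 ⇒ 1025

1026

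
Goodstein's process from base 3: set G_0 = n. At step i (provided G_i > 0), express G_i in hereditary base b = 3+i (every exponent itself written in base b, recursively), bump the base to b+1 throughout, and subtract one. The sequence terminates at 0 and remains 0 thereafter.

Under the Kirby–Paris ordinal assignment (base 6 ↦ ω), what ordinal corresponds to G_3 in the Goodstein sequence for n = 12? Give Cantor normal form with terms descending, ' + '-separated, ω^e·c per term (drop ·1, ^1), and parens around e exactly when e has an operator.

(0) 12|_3 = 3^2 + 3 ↦ 4^2 + 4|_4 = 20 ⇒ 19
(1) 19|_4 = 4^2 + 3 ↦ 5^2 + 3|_5 = 28 ⇒ 27
(2) 27|_5 = 5^2 + 2 ↦ 6^2 + 2|_6 = 38 ⇒ 37

ω^2 + 1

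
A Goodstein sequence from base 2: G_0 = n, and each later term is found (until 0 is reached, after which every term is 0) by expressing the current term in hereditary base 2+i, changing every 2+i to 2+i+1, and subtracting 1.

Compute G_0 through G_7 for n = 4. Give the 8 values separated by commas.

4, 26, 41, 60, 83, 109, 139, 173

(0) 4|_2 = 2^2 ↦ 3^3|_3 = 27 ⇒ 26
(1) 26|_3 = 2·3^2 + 2·3 + 2 ↦ 2·4^2 + 2·4 + 2|_4 = 42 ⇒ 41
(2) 41|_4 = 2·4^2 + 2·4 + 1 ↦ 2·5^2 + 2·5 + 1|_5 = 61 ⇒ 60
(3) 60|_5 = 2·5^2 + 2·5 ↦ 2·6^2 + 2·6|_6 = 84 ⇒ 83
(4) 83|_6 = 2·6^2 + 6 + 5 ↦ 2·7^2 + 7 + 5|_7 = 110 ⇒ 109
(5) 109|_7 = 2·7^2 + 7 + 4 ↦ 2·8^2 + 8 + 4|_8 = 140 ⇒ 139
(6) 139|_8 = 2·8^2 + 8 + 3 ↦ 2·9^2 + 9 + 3|_9 = 174 ⇒ 173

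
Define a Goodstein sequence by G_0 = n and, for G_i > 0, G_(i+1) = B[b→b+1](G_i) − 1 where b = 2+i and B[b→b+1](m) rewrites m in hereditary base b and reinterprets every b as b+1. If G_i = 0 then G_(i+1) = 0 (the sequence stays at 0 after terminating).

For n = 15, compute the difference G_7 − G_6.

i=0: 15 = 2^(2 + 1) + 2^2 + 2 + 1 (b=2); 2→3: 3^(3 + 1) + 3^3 + 3 + 1 = 112; 112−1 = 111
i=1: 111 = 3^(3 + 1) + 3^3 + 3 (b=3); 3→4: 4^(4 + 1) + 4^4 + 4 = 1284; 1284−1 = 1283
i=2: 1283 = 4^(4 + 1) + 4^4 + 3 (b=4); 4→5: 5^(5 + 1) + 5^5 + 3 = 18753; 18753−1 = 18752
i=3: 18752 = 5^(5 + 1) + 5^5 + 2 (b=5); 5→6: 6^(6 + 1) + 6^6 + 2 = 326594; 326594−1 = 326593
i=4: 326593 = 6^(6 + 1) + 6^6 + 1 (b=6); 6→7: 7^(7 + 1) + 7^7 + 1 = 6588345; 6588345−1 = 6588344
i=5: 6588344 = 7^(7 + 1) + 7^7 (b=7); 7→8: 8^(8 + 1) + 8^8 = 150994944; 150994944−1 = 150994943
i=6: 150994943 = 8^(8 + 1) + 7·8^7 + 7·8^6 + 7·8^5 + 7·8^4 + 7·8^3 + 7·8^2 + 7·8 + 7 (b=8); 8→9: 9^(9 + 1) + 7·9^7 + 7·9^6 + 7·9^5 + 7·9^4 + 7·9^3 + 7·9^2 + 7·9 + 7 = 3524450281; 3524450281−1 = 3524450280

3373455337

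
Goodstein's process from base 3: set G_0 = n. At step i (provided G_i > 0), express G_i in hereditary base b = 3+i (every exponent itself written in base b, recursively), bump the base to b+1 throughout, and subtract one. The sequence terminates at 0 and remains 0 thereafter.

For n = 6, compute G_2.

7

G_0 = 6. HB_3(6) = 2·3. Bump = 8. G_1 = 7.
G_1 = 7. HB_4(7) = 4 + 3. Bump = 8. G_2 = 7.
G_2 = 7. HB_5(7) = 5 + 2. Bump = 8. G_3 = 7.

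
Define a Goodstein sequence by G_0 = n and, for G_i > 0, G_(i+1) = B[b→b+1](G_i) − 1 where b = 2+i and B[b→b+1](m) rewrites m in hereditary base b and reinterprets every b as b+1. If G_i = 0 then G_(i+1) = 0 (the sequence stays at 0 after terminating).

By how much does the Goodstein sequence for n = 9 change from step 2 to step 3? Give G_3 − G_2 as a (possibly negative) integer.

8819

G_0=9  [base 2] 2^(2 + 1) + 1  →[2↦3]→  3^(3 + 1) + 1 = 82  −1 ⇒ G_1=81
G_1=81  [base 3] 3^(3 + 1)  →[3↦4]→  4^(4 + 1) = 1024  −1 ⇒ G_2=1023
G_2=1023  [base 4] 3·4^4 + 3·4^3 + 3·4^2 + 3·4 + 3  →[4↦5]→  3·5^5 + 3·5^3 + 3·5^2 + 3·5 + 3 = 9843  −1 ⇒ G_3=9842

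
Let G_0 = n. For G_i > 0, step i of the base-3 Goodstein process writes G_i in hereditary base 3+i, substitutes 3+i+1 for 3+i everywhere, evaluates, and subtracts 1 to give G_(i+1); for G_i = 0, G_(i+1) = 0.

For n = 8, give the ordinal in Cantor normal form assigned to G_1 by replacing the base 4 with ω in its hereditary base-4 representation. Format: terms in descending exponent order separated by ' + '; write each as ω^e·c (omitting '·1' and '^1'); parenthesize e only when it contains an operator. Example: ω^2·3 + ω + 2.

ω·2 + 1

base 3: 8 = 2·3 + 2; at 4: 2·4 + 2 = 10; next = 9
base 4: 9 = 2·4 + 1; at 5: 2·5 + 1 = 11; next = 10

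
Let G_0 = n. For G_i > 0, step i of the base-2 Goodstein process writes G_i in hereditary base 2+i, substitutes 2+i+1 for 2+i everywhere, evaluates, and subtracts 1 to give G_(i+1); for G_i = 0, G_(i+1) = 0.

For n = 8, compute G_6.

8 —HB2→ 2^(2 + 1) —bump→ 3^(3 + 1) = 81 —(−1)→ 80
80 —HB3→ 2·3^3 + 2·3^2 + 2·3 + 2 —bump→ 2·4^4 + 2·4^2 + 2·4 + 2 = 554 —(−1)→ 553
553 —HB4→ 2·4^4 + 2·4^2 + 2·4 + 1 —bump→ 2·5^5 + 2·5^2 + 2·5 + 1 = 6311 —(−1)→ 6310
6310 —HB5→ 2·5^5 + 2·5^2 + 2·5 —bump→ 2·6^6 + 2·6^2 + 2·6 = 93396 —(−1)→ 93395
93395 —HB6→ 2·6^6 + 2·6^2 + 6 + 5 —bump→ 2·7^7 + 2·7^2 + 7 + 5 = 1647196 —(−1)→ 1647195
1647195 —HB7→ 2·7^7 + 2·7^2 + 7 + 4 —bump→ 2·8^8 + 2·8^2 + 8 + 4 = 33554572 —(−1)→ 33554571

33554571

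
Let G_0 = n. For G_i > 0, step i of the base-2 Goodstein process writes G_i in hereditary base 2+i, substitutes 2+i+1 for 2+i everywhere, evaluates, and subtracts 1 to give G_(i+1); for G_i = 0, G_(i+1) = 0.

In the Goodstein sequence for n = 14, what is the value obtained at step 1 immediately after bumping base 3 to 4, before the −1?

[0] 14 ≡ 2^(2 + 1) + 2^2 + 2 (base 2). Lift 3: 111. −1: 110.
[1] 110 ≡ 3^(3 + 1) + 3^3 + 2 (base 3). Lift 4: 1282. −1: 1281.

1282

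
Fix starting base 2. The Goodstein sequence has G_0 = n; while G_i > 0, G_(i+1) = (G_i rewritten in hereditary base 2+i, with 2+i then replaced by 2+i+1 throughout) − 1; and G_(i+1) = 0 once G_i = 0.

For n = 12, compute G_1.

107

i=0: 12 = 2^(2 + 1) + 2^2 (b=2); 2→3: 3^(3 + 1) + 3^3 = 108; 108−1 = 107
i=1: 107 = 3^(3 + 1) + 2·3^2 + 2·3 + 2 (b=3); 3→4: 4^(4 + 1) + 2·4^2 + 2·4 + 2 = 1066; 1066−1 = 1065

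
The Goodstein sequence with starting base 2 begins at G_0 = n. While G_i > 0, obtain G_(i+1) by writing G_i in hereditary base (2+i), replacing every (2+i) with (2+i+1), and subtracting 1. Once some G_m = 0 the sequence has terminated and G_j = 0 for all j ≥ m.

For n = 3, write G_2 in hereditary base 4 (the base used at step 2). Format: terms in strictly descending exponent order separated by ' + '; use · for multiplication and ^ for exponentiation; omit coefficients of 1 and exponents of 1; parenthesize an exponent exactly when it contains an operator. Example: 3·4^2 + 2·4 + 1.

3

G_0=3  [base 2] 2 + 1  →[2↦3]→  3 + 1 = 4  −1 ⇒ G_1=3
G_1=3  [base 3] 3  →[3↦4]→  4 = 4  −1 ⇒ G_2=3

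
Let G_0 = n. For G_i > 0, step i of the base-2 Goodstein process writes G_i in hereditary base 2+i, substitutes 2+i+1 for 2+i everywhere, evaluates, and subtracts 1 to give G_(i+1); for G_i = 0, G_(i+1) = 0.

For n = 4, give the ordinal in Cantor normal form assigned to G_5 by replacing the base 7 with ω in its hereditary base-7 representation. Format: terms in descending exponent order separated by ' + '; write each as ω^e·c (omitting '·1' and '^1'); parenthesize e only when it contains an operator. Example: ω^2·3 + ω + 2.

ω^2·2 + ω + 4

4 —HB2→ 2^2 —bump→ 3^3 = 27 —(−1)→ 26
26 —HB3→ 2·3^2 + 2·3 + 2 —bump→ 2·4^2 + 2·4 + 2 = 42 —(−1)→ 41
41 —HB4→ 2·4^2 + 2·4 + 1 —bump→ 2·5^2 + 2·5 + 1 = 61 —(−1)→ 60
60 —HB5→ 2·5^2 + 2·5 —bump→ 2·6^2 + 2·6 = 84 —(−1)→ 83
83 —HB6→ 2·6^2 + 6 + 5 —bump→ 2·7^2 + 7 + 5 = 110 —(−1)→ 109
109 —HB7→ 2·7^2 + 7 + 4 —bump→ 2·8^2 + 8 + 4 = 140 —(−1)→ 139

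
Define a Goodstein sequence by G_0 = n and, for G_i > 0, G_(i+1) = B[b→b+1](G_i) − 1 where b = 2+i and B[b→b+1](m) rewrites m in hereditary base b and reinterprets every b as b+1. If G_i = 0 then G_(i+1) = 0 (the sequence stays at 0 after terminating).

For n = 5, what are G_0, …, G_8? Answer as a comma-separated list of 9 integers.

5, 27, 255, 467, 775, 1197, 1751, 2454, 3325

G_0=5  [base 2] 2^2 + 1  →[2↦3]→  3^3 + 1 = 28  −1 ⇒ G_1=27
G_1=27  [base 3] 3^3  →[3↦4]→  4^4 = 256  −1 ⇒ G_2=255
G_2=255  [base 4] 3·4^3 + 3·4^2 + 3·4 + 3  →[4↦5]→  3·5^3 + 3·5^2 + 3·5 + 3 = 468  −1 ⇒ G_3=467
G_3=467  [base 5] 3·5^3 + 3·5^2 + 3·5 + 2  →[5↦6]→  3·6^3 + 3·6^2 + 3·6 + 2 = 776  −1 ⇒ G_4=775
G_4=775  [base 6] 3·6^3 + 3·6^2 + 3·6 + 1  →[6↦7]→  3·7^3 + 3·7^2 + 3·7 + 1 = 1198  −1 ⇒ G_5=1197
G_5=1197  [base 7] 3·7^3 + 3·7^2 + 3·7  →[7↦8]→  3·8^3 + 3·8^2 + 3·8 = 1752  −1 ⇒ G_6=1751
G_6=1751  [base 8] 3·8^3 + 3·8^2 + 2·8 + 7  →[8↦9]→  3·9^3 + 3·9^2 + 2·9 + 7 = 2455  −1 ⇒ G_7=2454
G_7=2454  [base 9] 3·9^3 + 3·9^2 + 2·9 + 6  →[9↦10]→  3·10^3 + 3·10^2 + 2·10 + 6 = 3326  −1 ⇒ G_8=3325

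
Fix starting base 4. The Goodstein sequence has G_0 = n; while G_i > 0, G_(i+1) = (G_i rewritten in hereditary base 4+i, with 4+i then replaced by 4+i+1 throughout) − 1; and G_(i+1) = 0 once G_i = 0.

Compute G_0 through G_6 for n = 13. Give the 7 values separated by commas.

G_0=13  [base 4] 3·4 + 1  →[4↦5]→  3·5 + 1 = 16  −1 ⇒ G_1=15
G_1=15  [base 5] 3·5  →[5↦6]→  3·6 = 18  −1 ⇒ G_2=17
G_2=17  [base 6] 2·6 + 5  →[6↦7]→  2·7 + 5 = 19  −1 ⇒ G_3=18
G_3=18  [base 7] 2·7 + 4  →[7↦8]→  2·8 + 4 = 20  −1 ⇒ G_4=19
G_4=19  [base 8] 2·8 + 3  →[8↦9]→  2·9 + 3 = 21  −1 ⇒ G_5=20
G_5=20  [base 9] 2·9 + 2  →[9↦10]→  2·10 + 2 = 22  −1 ⇒ G_6=21

13, 15, 17, 18, 19, 20, 21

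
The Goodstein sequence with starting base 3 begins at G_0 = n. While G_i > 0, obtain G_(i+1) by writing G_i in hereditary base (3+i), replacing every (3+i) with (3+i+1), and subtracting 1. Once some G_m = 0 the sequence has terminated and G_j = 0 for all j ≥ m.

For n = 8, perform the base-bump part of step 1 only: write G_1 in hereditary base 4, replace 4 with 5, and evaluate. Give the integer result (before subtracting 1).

11

[0] 8 ≡ 2·3 + 2 (base 3). Lift 4: 10. −1: 9.
[1] 9 ≡ 2·4 + 1 (base 4). Lift 5: 11. −1: 10.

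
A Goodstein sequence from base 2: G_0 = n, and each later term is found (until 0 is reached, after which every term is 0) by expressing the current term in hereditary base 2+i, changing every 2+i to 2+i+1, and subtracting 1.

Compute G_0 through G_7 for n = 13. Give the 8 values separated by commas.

base 2: 13 = 2^(2 + 1) + 2^2 + 1; at 3: 3^(3 + 1) + 3^3 + 1 = 109; next = 108
base 3: 108 = 3^(3 + 1) + 3^3; at 4: 4^(4 + 1) + 4^4 = 1280; next = 1279
base 4: 1279 = 4^(4 + 1) + 3·4^3 + 3·4^2 + 3·4 + 3; at 5: 5^(5 + 1) + 3·5^3 + 3·5^2 + 3·5 + 3 = 16093; next = 16092
base 5: 16092 = 5^(5 + 1) + 3·5^3 + 3·5^2 + 3·5 + 2; at 6: 6^(6 + 1) + 3·6^3 + 3·6^2 + 3·6 + 2 = 280712; next = 280711
base 6: 280711 = 6^(6 + 1) + 3·6^3 + 3·6^2 + 3·6 + 1; at 7: 7^(7 + 1) + 3·7^3 + 3·7^2 + 3·7 + 1 = 5765999; next = 5765998
base 7: 5765998 = 7^(7 + 1) + 3·7^3 + 3·7^2 + 3·7; at 8: 8^(8 + 1) + 3·8^3 + 3·8^2 + 3·8 = 134219480; next = 134219479
base 8: 134219479 = 8^(8 + 1) + 3·8^3 + 3·8^2 + 2·8 + 7; at 9: 9^(9 + 1) + 3·9^3 + 3·9^2 + 2·9 + 7 = 3486786856; next = 3486786855

13, 108, 1279, 16092, 280711, 5765998, 134219479, 3486786855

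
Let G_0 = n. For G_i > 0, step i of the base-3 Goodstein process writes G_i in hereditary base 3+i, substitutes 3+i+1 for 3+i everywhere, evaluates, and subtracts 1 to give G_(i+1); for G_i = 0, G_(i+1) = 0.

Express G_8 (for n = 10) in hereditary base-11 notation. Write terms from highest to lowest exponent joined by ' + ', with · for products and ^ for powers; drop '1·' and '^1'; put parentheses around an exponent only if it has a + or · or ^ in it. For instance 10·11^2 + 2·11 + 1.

10 —HB3→ 3^2 + 1 —bump→ 4^2 + 1 = 17 —(−1)→ 16
16 —HB4→ 4^2 —bump→ 5^2 = 25 —(−1)→ 24
24 —HB5→ 4·5 + 4 —bump→ 4·6 + 4 = 28 —(−1)→ 27
27 —HB6→ 4·6 + 3 —bump→ 4·7 + 3 = 31 —(−1)→ 30
30 —HB7→ 4·7 + 2 —bump→ 4·8 + 2 = 34 —(−1)→ 33
33 —HB8→ 4·8 + 1 —bump→ 4·9 + 1 = 37 —(−1)→ 36
36 —HB9→ 4·9 —bump→ 4·10 = 40 —(−1)→ 39
39 —HB10→ 3·10 + 9 —bump→ 3·11 + 9 = 42 —(−1)→ 41
41 —HB11→ 3·11 + 8 —bump→ 3·12 + 8 = 44 —(−1)→ 43

3·11 + 8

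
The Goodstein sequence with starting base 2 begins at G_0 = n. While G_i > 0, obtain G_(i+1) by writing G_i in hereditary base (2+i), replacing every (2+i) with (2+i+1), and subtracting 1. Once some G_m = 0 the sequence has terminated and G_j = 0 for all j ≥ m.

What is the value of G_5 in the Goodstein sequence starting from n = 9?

2471826

(0) 9|_2 = 2^(2 + 1) + 1 ↦ 3^(3 + 1) + 1|_3 = 82 ⇒ 81
(1) 81|_3 = 3^(3 + 1) ↦ 4^(4 + 1)|_4 = 1024 ⇒ 1023
(2) 1023|_4 = 3·4^4 + 3·4^3 + 3·4^2 + 3·4 + 3 ↦ 3·5^5 + 3·5^3 + 3·5^2 + 3·5 + 3|_5 = 9843 ⇒ 9842
(3) 9842|_5 = 3·5^5 + 3·5^3 + 3·5^2 + 3·5 + 2 ↦ 3·6^6 + 3·6^3 + 3·6^2 + 3·6 + 2|_6 = 140744 ⇒ 140743
(4) 140743|_6 = 3·6^6 + 3·6^3 + 3·6^2 + 3·6 + 1 ↦ 3·7^7 + 3·7^3 + 3·7^2 + 3·7 + 1|_7 = 2471827 ⇒ 2471826
(5) 2471826|_7 = 3·7^7 + 3·7^3 + 3·7^2 + 3·7 ↦ 3·8^8 + 3·8^3 + 3·8^2 + 3·8|_8 = 50333400 ⇒ 50333399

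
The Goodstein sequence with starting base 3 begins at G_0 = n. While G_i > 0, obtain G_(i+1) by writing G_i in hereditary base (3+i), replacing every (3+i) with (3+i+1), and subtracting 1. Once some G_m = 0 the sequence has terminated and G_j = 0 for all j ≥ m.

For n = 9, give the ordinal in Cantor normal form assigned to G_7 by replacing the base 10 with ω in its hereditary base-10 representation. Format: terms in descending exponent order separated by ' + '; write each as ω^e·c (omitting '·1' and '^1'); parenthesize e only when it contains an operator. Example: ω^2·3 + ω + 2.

ω·2 + 5

base 3: 9 = 3^2; at 4: 4^2 = 16; next = 15
base 4: 15 = 3·4 + 3; at 5: 3·5 + 3 = 18; next = 17
base 5: 17 = 3·5 + 2; at 6: 3·6 + 2 = 20; next = 19
base 6: 19 = 3·6 + 1; at 7: 3·7 + 1 = 22; next = 21
base 7: 21 = 3·7; at 8: 3·8 = 24; next = 23
base 8: 23 = 2·8 + 7; at 9: 2·9 + 7 = 25; next = 24
base 9: 24 = 2·9 + 6; at 10: 2·10 + 6 = 26; next = 25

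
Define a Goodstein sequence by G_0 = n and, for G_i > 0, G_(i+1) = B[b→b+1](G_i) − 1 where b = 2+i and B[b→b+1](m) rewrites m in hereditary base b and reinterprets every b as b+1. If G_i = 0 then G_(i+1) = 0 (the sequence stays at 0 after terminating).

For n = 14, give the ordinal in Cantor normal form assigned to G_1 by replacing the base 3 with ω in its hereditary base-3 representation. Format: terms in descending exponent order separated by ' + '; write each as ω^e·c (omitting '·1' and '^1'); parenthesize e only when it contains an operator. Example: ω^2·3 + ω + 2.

G_0 = 14. HB_2(14) = 2^(2 + 1) + 2^2 + 2. Bump = 111. G_1 = 110.
G_1 = 110. HB_3(110) = 3^(3 + 1) + 3^3 + 2. Bump = 1282. G_2 = 1281.

ω^(ω + 1) + ω^ω + 2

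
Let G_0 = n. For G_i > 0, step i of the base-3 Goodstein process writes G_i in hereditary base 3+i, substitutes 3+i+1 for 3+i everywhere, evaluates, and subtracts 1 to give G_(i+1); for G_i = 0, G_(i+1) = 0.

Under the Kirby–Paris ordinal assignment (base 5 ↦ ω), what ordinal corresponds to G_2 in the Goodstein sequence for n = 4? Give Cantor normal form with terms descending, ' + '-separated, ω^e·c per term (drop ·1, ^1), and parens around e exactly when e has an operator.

4

4 —HB3→ 3 + 1 —bump→ 4 + 1 = 5 —(−1)→ 4
4 —HB4→ 4 —bump→ 5 = 5 —(−1)→ 4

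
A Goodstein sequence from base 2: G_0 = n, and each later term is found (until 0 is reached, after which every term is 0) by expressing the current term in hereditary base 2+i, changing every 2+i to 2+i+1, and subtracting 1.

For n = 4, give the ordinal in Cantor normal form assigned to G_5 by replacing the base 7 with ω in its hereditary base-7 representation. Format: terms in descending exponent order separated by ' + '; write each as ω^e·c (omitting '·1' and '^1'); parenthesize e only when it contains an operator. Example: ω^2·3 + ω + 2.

G_0 = 4. HB_2(4) = 2^2. Bump = 27. G_1 = 26.
G_1 = 26. HB_3(26) = 2·3^2 + 2·3 + 2. Bump = 42. G_2 = 41.
G_2 = 41. HB_4(41) = 2·4^2 + 2·4 + 1. Bump = 61. G_3 = 60.
G_3 = 60. HB_5(60) = 2·5^2 + 2·5. Bump = 84. G_4 = 83.
G_4 = 83. HB_6(83) = 2·6^2 + 6 + 5. Bump = 110. G_5 = 109.
G_5 = 109. HB_7(109) = 2·7^2 + 7 + 4. Bump = 140. G_6 = 139.

ω^2·2 + ω + 4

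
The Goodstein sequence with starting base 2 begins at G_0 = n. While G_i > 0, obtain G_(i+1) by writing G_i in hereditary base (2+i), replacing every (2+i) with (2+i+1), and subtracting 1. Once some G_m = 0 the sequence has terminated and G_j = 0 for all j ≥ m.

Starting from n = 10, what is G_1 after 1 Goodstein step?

83

G_0=10  [base 2] 2^(2 + 1) + 2  →[2↦3]→  3^(3 + 1) + 3 = 84  −1 ⇒ G_1=83
G_1=83  [base 3] 3^(3 + 1) + 2  →[3↦4]→  4^(4 + 1) + 2 = 1026  −1 ⇒ G_2=1025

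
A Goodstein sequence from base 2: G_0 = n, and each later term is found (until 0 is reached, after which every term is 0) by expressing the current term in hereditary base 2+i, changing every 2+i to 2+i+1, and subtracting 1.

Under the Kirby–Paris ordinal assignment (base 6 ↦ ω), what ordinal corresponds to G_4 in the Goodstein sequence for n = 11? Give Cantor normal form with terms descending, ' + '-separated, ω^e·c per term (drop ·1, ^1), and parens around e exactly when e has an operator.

G_0=11  [base 2] 2^(2 + 1) + 2 + 1  →[2↦3]→  3^(3 + 1) + 3 + 1 = 85  −1 ⇒ G_1=84
G_1=84  [base 3] 3^(3 + 1) + 3  →[3↦4]→  4^(4 + 1) + 4 = 1028  −1 ⇒ G_2=1027
G_2=1027  [base 4] 4^(4 + 1) + 3  →[4↦5]→  5^(5 + 1) + 3 = 15628  −1 ⇒ G_3=15627
G_3=15627  [base 5] 5^(5 + 1) + 2  →[5↦6]→  6^(6 + 1) + 2 = 279938  −1 ⇒ G_4=279937
G_4=279937  [base 6] 6^(6 + 1) + 1  →[6↦7]→  7^(7 + 1) + 1 = 5764802  −1 ⇒ G_5=5764801

ω^(ω + 1) + 1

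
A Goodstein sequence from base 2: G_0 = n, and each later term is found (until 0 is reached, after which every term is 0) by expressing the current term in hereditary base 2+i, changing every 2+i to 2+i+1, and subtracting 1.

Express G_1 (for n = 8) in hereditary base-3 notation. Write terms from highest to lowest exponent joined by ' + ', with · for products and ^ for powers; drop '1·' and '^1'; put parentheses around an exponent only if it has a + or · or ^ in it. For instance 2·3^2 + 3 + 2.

G_0 = 8. HB_2(8) = 2^(2 + 1). Bump = 81. G_1 = 80.
G_1 = 80. HB_3(80) = 2·3^3 + 2·3^2 + 2·3 + 2. Bump = 554. G_2 = 553.

2·3^3 + 2·3^2 + 2·3 + 2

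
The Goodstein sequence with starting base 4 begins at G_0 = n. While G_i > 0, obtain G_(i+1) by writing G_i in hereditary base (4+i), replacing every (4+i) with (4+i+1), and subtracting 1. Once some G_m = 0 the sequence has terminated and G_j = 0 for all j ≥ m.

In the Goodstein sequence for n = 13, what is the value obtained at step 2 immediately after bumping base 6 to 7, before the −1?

[0] 13 ≡ 3·4 + 1 (base 4). Lift 5: 16. −1: 15.
[1] 15 ≡ 3·5 (base 5). Lift 6: 18. −1: 17.
[2] 17 ≡ 2·6 + 5 (base 6). Lift 7: 19. −1: 18.

19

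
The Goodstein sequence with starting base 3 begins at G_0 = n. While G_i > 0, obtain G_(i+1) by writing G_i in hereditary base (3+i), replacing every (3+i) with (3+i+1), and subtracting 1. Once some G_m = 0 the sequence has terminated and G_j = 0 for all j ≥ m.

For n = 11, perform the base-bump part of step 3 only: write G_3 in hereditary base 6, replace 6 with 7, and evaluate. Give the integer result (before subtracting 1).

40

base 3: 11 = 3^2 + 2; at 4: 4^2 + 2 = 18; next = 17
base 4: 17 = 4^2 + 1; at 5: 5^2 + 1 = 26; next = 25
base 5: 25 = 5^2; at 6: 6^2 = 36; next = 35
base 6: 35 = 5·6 + 5; at 7: 5·7 + 5 = 40; next = 39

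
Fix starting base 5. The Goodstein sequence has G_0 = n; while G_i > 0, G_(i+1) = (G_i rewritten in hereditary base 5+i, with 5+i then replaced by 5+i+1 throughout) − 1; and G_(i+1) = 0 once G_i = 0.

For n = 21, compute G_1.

base 5: 21 = 4·5 + 1; at 6: 4·6 + 1 = 25; next = 24
base 6: 24 = 4·6; at 7: 4·7 = 28; next = 27

24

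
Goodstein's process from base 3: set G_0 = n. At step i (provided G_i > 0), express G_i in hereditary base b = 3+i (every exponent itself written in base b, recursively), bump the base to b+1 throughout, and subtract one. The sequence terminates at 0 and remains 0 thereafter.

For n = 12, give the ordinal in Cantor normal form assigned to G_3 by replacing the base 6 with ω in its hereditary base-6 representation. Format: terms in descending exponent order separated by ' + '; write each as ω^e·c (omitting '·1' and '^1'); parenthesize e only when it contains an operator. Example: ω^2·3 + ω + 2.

i=0: 12 = 3^2 + 3 (b=3); 3→4: 4^2 + 4 = 20; 20−1 = 19
i=1: 19 = 4^2 + 3 (b=4); 4→5: 5^2 + 3 = 28; 28−1 = 27
i=2: 27 = 5^2 + 2 (b=5); 5→6: 6^2 + 2 = 38; 38−1 = 37
i=3: 37 = 6^2 + 1 (b=6); 6→7: 7^2 + 1 = 50; 50−1 = 49

ω^2 + 1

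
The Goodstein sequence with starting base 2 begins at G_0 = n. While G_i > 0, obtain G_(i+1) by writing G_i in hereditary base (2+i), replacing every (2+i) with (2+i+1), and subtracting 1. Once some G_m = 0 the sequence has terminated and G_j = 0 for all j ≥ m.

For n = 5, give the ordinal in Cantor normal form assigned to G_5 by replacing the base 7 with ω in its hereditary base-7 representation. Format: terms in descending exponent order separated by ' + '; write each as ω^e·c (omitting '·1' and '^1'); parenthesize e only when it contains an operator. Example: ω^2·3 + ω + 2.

ω^3·3 + ω^2·3 + ω·3

G_0=5  [base 2] 2^2 + 1  →[2↦3]→  3^3 + 1 = 28  −1 ⇒ G_1=27
G_1=27  [base 3] 3^3  →[3↦4]→  4^4 = 256  −1 ⇒ G_2=255
G_2=255  [base 4] 3·4^3 + 3·4^2 + 3·4 + 3  →[4↦5]→  3·5^3 + 3·5^2 + 3·5 + 3 = 468  −1 ⇒ G_3=467
G_3=467  [base 5] 3·5^3 + 3·5^2 + 3·5 + 2  →[5↦6]→  3·6^3 + 3·6^2 + 3·6 + 2 = 776  −1 ⇒ G_4=775
G_4=775  [base 6] 3·6^3 + 3·6^2 + 3·6 + 1  →[6↦7]→  3·7^3 + 3·7^2 + 3·7 + 1 = 1198  −1 ⇒ G_5=1197
G_5=1197  [base 7] 3·7^3 + 3·7^2 + 3·7  →[7↦8]→  3·8^3 + 3·8^2 + 3·8 = 1752  −1 ⇒ G_6=1751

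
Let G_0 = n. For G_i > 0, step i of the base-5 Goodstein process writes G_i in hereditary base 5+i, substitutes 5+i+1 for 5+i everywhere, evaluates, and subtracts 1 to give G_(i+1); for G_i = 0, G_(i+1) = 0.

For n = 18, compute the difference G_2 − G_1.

2

i=0: 18 = 3·5 + 3 (b=5); 5→6: 3·6 + 3 = 21; 21−1 = 20
i=1: 20 = 3·6 + 2 (b=6); 6→7: 3·7 + 2 = 23; 23−1 = 22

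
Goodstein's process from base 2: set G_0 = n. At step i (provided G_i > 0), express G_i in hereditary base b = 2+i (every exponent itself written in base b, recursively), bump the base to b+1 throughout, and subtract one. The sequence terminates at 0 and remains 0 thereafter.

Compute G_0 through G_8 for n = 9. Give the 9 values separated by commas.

G_0 = 9. HB_2(9) = 2^(2 + 1) + 1. Bump = 82. G_1 = 81.
G_1 = 81. HB_3(81) = 3^(3 + 1). Bump = 1024. G_2 = 1023.
G_2 = 1023. HB_4(1023) = 3·4^4 + 3·4^3 + 3·4^2 + 3·4 + 3. Bump = 9843. G_3 = 9842.
G_3 = 9842. HB_5(9842) = 3·5^5 + 3·5^3 + 3·5^2 + 3·5 + 2. Bump = 140744. G_4 = 140743.
G_4 = 140743. HB_6(140743) = 3·6^6 + 3·6^3 + 3·6^2 + 3·6 + 1. Bump = 2471827. G_5 = 2471826.
G_5 = 2471826. HB_7(2471826) = 3·7^7 + 3·7^3 + 3·7^2 + 3·7. Bump = 50333400. G_6 = 50333399.
G_6 = 50333399. HB_8(50333399) = 3·8^8 + 3·8^3 + 3·8^2 + 2·8 + 7. Bump = 1162263922. G_7 = 1162263921.
G_7 = 1162263921. HB_9(1162263921) = 3·9^9 + 3·9^3 + 3·9^2 + 2·9 + 6. Bump = 30000003326. G_8 = 30000003325.

9, 81, 1023, 9842, 140743, 2471826, 50333399, 1162263921, 30000003325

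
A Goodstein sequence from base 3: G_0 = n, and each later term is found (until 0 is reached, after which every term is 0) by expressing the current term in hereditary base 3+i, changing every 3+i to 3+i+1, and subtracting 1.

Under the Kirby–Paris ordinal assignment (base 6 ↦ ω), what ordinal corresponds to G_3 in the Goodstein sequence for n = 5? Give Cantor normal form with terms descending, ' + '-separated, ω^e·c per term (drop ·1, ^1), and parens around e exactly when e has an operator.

G_0=5  [base 3] 3 + 2  →[3↦4]→  4 + 2 = 6  −1 ⇒ G_1=5
G_1=5  [base 4] 4 + 1  →[4↦5]→  5 + 1 = 6  −1 ⇒ G_2=5
G_2=5  [base 5] 5  →[5↦6]→  6 = 6  −1 ⇒ G_3=5
G_3=5  [base 6] 5  →[6↦7]→  5 = 5  −1 ⇒ G_4=4

5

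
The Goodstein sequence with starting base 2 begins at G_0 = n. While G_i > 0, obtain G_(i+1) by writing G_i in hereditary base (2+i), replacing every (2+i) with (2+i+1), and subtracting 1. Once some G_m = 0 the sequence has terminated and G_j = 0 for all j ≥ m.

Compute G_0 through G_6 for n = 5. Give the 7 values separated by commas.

i=0: 5 = 2^2 + 1 (b=2); 2→3: 3^3 + 1 = 28; 28−1 = 27
i=1: 27 = 3^3 (b=3); 3→4: 4^4 = 256; 256−1 = 255
i=2: 255 = 3·4^3 + 3·4^2 + 3·4 + 3 (b=4); 4→5: 3·5^3 + 3·5^2 + 3·5 + 3 = 468; 468−1 = 467
i=3: 467 = 3·5^3 + 3·5^2 + 3·5 + 2 (b=5); 5→6: 3·6^3 + 3·6^2 + 3·6 + 2 = 776; 776−1 = 775
i=4: 775 = 3·6^3 + 3·6^2 + 3·6 + 1 (b=6); 6→7: 3·7^3 + 3·7^2 + 3·7 + 1 = 1198; 1198−1 = 1197
i=5: 1197 = 3·7^3 + 3·7^2 + 3·7 (b=7); 7→8: 3·8^3 + 3·8^2 + 3·8 = 1752; 1752−1 = 1751

5, 27, 255, 467, 775, 1197, 1751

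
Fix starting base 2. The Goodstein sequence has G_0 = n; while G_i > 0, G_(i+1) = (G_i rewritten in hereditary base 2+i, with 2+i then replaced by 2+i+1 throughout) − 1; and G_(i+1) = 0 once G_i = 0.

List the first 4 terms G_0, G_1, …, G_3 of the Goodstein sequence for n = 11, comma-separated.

11, 84, 1027, 15627

G_0 = 11. HB_2(11) = 2^(2 + 1) + 2 + 1. Bump = 85. G_1 = 84.
G_1 = 84. HB_3(84) = 3^(3 + 1) + 3. Bump = 1028. G_2 = 1027.
G_2 = 1027. HB_4(1027) = 4^(4 + 1) + 3. Bump = 15628. G_3 = 15627.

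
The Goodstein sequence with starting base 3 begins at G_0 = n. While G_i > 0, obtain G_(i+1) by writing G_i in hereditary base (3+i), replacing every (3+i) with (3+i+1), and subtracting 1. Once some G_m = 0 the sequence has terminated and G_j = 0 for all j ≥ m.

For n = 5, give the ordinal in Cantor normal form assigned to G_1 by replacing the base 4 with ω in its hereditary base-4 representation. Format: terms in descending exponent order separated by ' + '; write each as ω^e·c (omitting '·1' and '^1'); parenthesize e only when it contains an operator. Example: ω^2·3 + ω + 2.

ω + 1

5 —HB3→ 3 + 2 —bump→ 4 + 2 = 6 —(−1)→ 5
5 —HB4→ 4 + 1 —bump→ 5 + 1 = 6 —(−1)→ 5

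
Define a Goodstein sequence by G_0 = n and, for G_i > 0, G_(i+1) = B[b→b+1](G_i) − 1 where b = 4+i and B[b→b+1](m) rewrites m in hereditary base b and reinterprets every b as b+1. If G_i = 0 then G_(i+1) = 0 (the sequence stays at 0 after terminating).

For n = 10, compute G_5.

step 0: 10 = 2·4 + 2; sub 5 for 4: 2·5 + 2; = 12; G_1 = 12−1 = 11
step 1: 11 = 2·5 + 1; sub 6 for 5: 2·6 + 1; = 13; G_2 = 13−1 = 12
step 2: 12 = 2·6; sub 7 for 6: 2·7; = 14; G_3 = 14−1 = 13
step 3: 13 = 7 + 6; sub 8 for 7: 8 + 6; = 14; G_4 = 14−1 = 13
step 4: 13 = 8 + 5; sub 9 for 8: 9 + 5; = 14; G_5 = 14−1 = 13
step 5: 13 = 9 + 4; sub 10 for 9: 10 + 4; = 14; G_6 = 14−1 = 13

13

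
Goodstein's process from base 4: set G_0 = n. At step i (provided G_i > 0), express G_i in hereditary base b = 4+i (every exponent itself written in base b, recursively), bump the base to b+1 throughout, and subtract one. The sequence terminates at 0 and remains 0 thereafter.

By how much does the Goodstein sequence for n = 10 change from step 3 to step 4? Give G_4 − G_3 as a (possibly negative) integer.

step 0: 10 = 2·4 + 2; sub 5 for 4: 2·5 + 2; = 12; G_1 = 12−1 = 11
step 1: 11 = 2·5 + 1; sub 6 for 5: 2·6 + 1; = 13; G_2 = 13−1 = 12
step 2: 12 = 2·6; sub 7 for 6: 2·7; = 14; G_3 = 14−1 = 13
step 3: 13 = 7 + 6; sub 8 for 7: 8 + 6; = 14; G_4 = 14−1 = 13

0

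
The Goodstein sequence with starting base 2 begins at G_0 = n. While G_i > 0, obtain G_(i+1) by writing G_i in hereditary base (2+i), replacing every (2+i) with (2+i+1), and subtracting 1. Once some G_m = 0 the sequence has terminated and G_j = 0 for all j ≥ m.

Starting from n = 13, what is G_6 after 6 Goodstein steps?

134219479

step 0: 13 = 2^(2 + 1) + 2^2 + 1; sub 3 for 2: 3^(3 + 1) + 3^3 + 1; = 109; G_1 = 109−1 = 108
step 1: 108 = 3^(3 + 1) + 3^3; sub 4 for 3: 4^(4 + 1) + 4^4; = 1280; G_2 = 1280−1 = 1279
step 2: 1279 = 4^(4 + 1) + 3·4^3 + 3·4^2 + 3·4 + 3; sub 5 for 4: 5^(5 + 1) + 3·5^3 + 3·5^2 + 3·5 + 3; = 16093; G_3 = 16093−1 = 16092
step 3: 16092 = 5^(5 + 1) + 3·5^3 + 3·5^2 + 3·5 + 2; sub 6 for 5: 6^(6 + 1) + 3·6^3 + 3·6^2 + 3·6 + 2; = 280712; G_4 = 280712−1 = 280711
step 4: 280711 = 6^(6 + 1) + 3·6^3 + 3·6^2 + 3·6 + 1; sub 7 for 6: 7^(7 + 1) + 3·7^3 + 3·7^2 + 3·7 + 1; = 5765999; G_5 = 5765999−1 = 5765998
step 5: 5765998 = 7^(7 + 1) + 3·7^3 + 3·7^2 + 3·7; sub 8 for 7: 8^(8 + 1) + 3·8^3 + 3·8^2 + 3·8; = 134219480; G_6 = 134219480−1 = 134219479
step 6: 134219479 = 8^(8 + 1) + 3·8^3 + 3·8^2 + 2·8 + 7; sub 9 for 8: 9^(9 + 1) + 3·9^3 + 3·9^2 + 2·9 + 7; = 3486786856; G_7 = 3486786856−1 = 3486786855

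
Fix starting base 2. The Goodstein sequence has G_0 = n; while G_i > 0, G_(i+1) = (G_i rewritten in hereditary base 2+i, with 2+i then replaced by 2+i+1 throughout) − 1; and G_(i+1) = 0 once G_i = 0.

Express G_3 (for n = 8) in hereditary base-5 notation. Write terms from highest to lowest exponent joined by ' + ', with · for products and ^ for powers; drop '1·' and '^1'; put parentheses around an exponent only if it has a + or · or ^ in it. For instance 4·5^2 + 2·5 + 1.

2·5^5 + 2·5^2 + 2·5

step 0: 8 = 2^(2 + 1); sub 3 for 2: 3^(3 + 1); = 81; G_1 = 81−1 = 80
step 1: 80 = 2·3^3 + 2·3^2 + 2·3 + 2; sub 4 for 3: 2·4^4 + 2·4^2 + 2·4 + 2; = 554; G_2 = 554−1 = 553
step 2: 553 = 2·4^4 + 2·4^2 + 2·4 + 1; sub 5 for 4: 2·5^5 + 2·5^2 + 2·5 + 1; = 6311; G_3 = 6311−1 = 6310
step 3: 6310 = 2·5^5 + 2·5^2 + 2·5; sub 6 for 5: 2·6^6 + 2·6^2 + 2·6; = 93396; G_4 = 93396−1 = 93395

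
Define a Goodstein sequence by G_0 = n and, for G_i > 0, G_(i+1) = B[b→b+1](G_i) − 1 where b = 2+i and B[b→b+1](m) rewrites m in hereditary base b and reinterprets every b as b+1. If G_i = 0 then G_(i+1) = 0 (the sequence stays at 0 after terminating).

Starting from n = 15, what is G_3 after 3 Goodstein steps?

base 2: 15 = 2^(2 + 1) + 2^2 + 2 + 1; at 3: 3^(3 + 1) + 3^3 + 3 + 1 = 112; next = 111
base 3: 111 = 3^(3 + 1) + 3^3 + 3; at 4: 4^(4 + 1) + 4^4 + 4 = 1284; next = 1283
base 4: 1283 = 4^(4 + 1) + 4^4 + 3; at 5: 5^(5 + 1) + 5^5 + 3 = 18753; next = 18752
base 5: 18752 = 5^(5 + 1) + 5^5 + 2; at 6: 6^(6 + 1) + 6^6 + 2 = 326594; next = 326593

18752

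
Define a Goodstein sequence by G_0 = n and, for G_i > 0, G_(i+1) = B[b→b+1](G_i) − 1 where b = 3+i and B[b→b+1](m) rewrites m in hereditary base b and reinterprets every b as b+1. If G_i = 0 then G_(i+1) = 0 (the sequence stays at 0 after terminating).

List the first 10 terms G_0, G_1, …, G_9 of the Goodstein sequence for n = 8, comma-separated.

8, 9, 10, 11, 11, 11, 11, 11, 11, 11

G_0=8  [base 3] 2·3 + 2  →[3↦4]→  2·4 + 2 = 10  −1 ⇒ G_1=9
G_1=9  [base 4] 2·4 + 1  →[4↦5]→  2·5 + 1 = 11  −1 ⇒ G_2=10
G_2=10  [base 5] 2·5  →[5↦6]→  2·6 = 12  −1 ⇒ G_3=11
G_3=11  [base 6] 6 + 5  →[6↦7]→  7 + 5 = 12  −1 ⇒ G_4=11
G_4=11  [base 7] 7 + 4  →[7↦8]→  8 + 4 = 12  −1 ⇒ G_5=11
G_5=11  [base 8] 8 + 3  →[8↦9]→  9 + 3 = 12  −1 ⇒ G_6=11
G_6=11  [base 9] 9 + 2  →[9↦10]→  10 + 2 = 12  −1 ⇒ G_7=11
G_7=11  [base 10] 10 + 1  →[10↦11]→  11 + 1 = 12  −1 ⇒ G_8=11
G_8=11  [base 11] 11  →[11↦12]→  12 = 12  −1 ⇒ G_9=11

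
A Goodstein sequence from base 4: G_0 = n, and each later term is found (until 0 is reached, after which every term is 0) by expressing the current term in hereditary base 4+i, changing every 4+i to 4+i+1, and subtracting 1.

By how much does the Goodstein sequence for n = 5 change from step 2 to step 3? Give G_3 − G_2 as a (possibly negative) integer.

(0) 5|_4 = 4 + 1 ↦ 5 + 1|_5 = 6 ⇒ 5
(1) 5|_5 = 5 ↦ 6|_6 = 6 ⇒ 5
(2) 5|_6 = 5 ↦ 5|_7 = 5 ⇒ 4

-1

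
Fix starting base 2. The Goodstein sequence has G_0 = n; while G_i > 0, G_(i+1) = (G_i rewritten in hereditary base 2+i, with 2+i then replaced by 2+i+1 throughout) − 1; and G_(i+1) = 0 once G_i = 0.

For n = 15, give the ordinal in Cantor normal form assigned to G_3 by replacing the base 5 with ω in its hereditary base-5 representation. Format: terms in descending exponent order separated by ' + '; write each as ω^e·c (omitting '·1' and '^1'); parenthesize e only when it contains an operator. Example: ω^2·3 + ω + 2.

ω^(ω + 1) + ω^ω + 2

G_0 = 15. HB_2(15) = 2^(2 + 1) + 2^2 + 2 + 1. Bump = 112. G_1 = 111.
G_1 = 111. HB_3(111) = 3^(3 + 1) + 3^3 + 3. Bump = 1284. G_2 = 1283.
G_2 = 1283. HB_4(1283) = 4^(4 + 1) + 4^4 + 3. Bump = 18753. G_3 = 18752.
G_3 = 18752. HB_5(18752) = 5^(5 + 1) + 5^5 + 2. Bump = 326594. G_4 = 326593.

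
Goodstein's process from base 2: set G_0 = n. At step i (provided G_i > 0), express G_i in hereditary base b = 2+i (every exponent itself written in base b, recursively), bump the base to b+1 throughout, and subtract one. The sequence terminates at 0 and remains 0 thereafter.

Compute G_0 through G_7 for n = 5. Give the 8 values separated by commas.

5, 27, 255, 467, 775, 1197, 1751, 2454

i=0: 5 = 2^2 + 1 (b=2); 2→3: 3^3 + 1 = 28; 28−1 = 27
i=1: 27 = 3^3 (b=3); 3→4: 4^4 = 256; 256−1 = 255
i=2: 255 = 3·4^3 + 3·4^2 + 3·4 + 3 (b=4); 4→5: 3·5^3 + 3·5^2 + 3·5 + 3 = 468; 468−1 = 467
i=3: 467 = 3·5^3 + 3·5^2 + 3·5 + 2 (b=5); 5→6: 3·6^3 + 3·6^2 + 3·6 + 2 = 776; 776−1 = 775
i=4: 775 = 3·6^3 + 3·6^2 + 3·6 + 1 (b=6); 6→7: 3·7^3 + 3·7^2 + 3·7 + 1 = 1198; 1198−1 = 1197
i=5: 1197 = 3·7^3 + 3·7^2 + 3·7 (b=7); 7→8: 3·8^3 + 3·8^2 + 3·8 = 1752; 1752−1 = 1751
i=6: 1751 = 3·8^3 + 3·8^2 + 2·8 + 7 (b=8); 8→9: 3·9^3 + 3·9^2 + 2·9 + 7 = 2455; 2455−1 = 2454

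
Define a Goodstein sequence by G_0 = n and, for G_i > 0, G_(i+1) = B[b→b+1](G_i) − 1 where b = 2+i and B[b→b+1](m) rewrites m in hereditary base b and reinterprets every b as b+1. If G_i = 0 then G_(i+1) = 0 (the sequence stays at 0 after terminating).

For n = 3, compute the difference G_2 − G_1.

0

G_0=3  [base 2] 2 + 1  →[2↦3]→  3 + 1 = 4  −1 ⇒ G_1=3
G_1=3  [base 3] 3  →[3↦4]→  4 = 4  −1 ⇒ G_2=3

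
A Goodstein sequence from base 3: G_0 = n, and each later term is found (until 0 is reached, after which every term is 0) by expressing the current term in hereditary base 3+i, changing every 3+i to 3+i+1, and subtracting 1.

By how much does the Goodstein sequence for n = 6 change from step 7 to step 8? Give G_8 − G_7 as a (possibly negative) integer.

-1

G_0 = 6. HB_3(6) = 2·3. Bump = 8. G_1 = 7.
G_1 = 7. HB_4(7) = 4 + 3. Bump = 8. G_2 = 7.
G_2 = 7. HB_5(7) = 5 + 2. Bump = 8. G_3 = 7.
G_3 = 7. HB_6(7) = 6 + 1. Bump = 8. G_4 = 7.
G_4 = 7. HB_7(7) = 7. Bump = 8. G_5 = 7.
G_5 = 7. HB_8(7) = 7. Bump = 7. G_6 = 6.
G_6 = 6. HB_9(6) = 6. Bump = 6. G_7 = 5.
G_7 = 5. HB_10(5) = 5. Bump = 5. G_8 = 4.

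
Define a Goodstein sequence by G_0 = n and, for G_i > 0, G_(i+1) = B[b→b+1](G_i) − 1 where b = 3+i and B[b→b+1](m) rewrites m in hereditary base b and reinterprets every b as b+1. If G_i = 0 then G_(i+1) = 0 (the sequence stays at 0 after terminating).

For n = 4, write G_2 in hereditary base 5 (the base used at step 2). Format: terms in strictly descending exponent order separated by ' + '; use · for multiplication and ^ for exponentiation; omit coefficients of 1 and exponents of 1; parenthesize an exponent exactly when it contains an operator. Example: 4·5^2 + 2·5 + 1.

i=0: 4 = 3 + 1 (b=3); 3→4: 4 + 1 = 5; 5−1 = 4
i=1: 4 = 4 (b=4); 4→5: 5 = 5; 5−1 = 4
i=2: 4 = 4 (b=5); 5→6: 4 = 4; 4−1 = 3

4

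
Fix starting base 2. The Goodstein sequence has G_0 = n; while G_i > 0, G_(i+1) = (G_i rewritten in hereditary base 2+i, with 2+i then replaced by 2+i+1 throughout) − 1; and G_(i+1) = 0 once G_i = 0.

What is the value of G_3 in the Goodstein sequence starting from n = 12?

i=0: 12 = 2^(2 + 1) + 2^2 (b=2); 2→3: 3^(3 + 1) + 3^3 = 108; 108−1 = 107
i=1: 107 = 3^(3 + 1) + 2·3^2 + 2·3 + 2 (b=3); 3→4: 4^(4 + 1) + 2·4^2 + 2·4 + 2 = 1066; 1066−1 = 1065
i=2: 1065 = 4^(4 + 1) + 2·4^2 + 2·4 + 1 (b=4); 4→5: 5^(5 + 1) + 2·5^2 + 2·5 + 1 = 15686; 15686−1 = 15685
i=3: 15685 = 5^(5 + 1) + 2·5^2 + 2·5 (b=5); 5→6: 6^(6 + 1) + 2·6^2 + 2·6 = 280020; 280020−1 = 280019

15685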